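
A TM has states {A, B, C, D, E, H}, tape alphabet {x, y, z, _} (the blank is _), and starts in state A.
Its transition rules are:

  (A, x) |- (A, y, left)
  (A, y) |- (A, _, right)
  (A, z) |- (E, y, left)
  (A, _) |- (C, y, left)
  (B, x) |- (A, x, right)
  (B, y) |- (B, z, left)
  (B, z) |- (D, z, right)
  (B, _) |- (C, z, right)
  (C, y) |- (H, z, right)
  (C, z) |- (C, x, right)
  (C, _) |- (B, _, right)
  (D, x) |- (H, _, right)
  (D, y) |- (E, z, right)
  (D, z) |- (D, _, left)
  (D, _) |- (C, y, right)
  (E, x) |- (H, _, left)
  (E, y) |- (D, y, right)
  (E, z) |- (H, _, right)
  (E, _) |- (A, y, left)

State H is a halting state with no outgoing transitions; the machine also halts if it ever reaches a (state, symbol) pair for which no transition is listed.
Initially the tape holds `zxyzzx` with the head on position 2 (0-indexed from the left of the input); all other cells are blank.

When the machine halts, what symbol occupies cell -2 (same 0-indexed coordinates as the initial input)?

state=A head=2 tape=___zx[y]zzx   (A,y)→(A,_,right)
state=A head=3 tape=___zx_[z]zx   (A,z)→(E,y,left)
state=E head=2 tape=___zx[_]yzx   (E,_)→(A,y,left)
state=A head=1 tape=___z[x]yyzx   (A,x)→(A,y,left)
state=A head=0 tape=___[z]yyyzx   (A,z)→(E,y,left)
state=E head=-1 tape=__[_]yyyyzx   (E,_)→(A,y,left)
state=A head=-2 tape=_[_]yyyyyzx   (A,_)→(C,y,left)
state=C head=-3 tape=[_]yyyyyyzx   (C,_)→(B,_,right)
state=B head=-2 tape=_[y]yyyyyzx   (B,y)→(B,z,left)
state=B head=-3 tape=[_]zyyyyyzx   (B,_)→(C,z,right)
state=C head=-2 tape=z[z]yyyyyzx   (C,z)→(C,x,right)
state=C head=-1 tape=zx[y]yyyyzx   (C,y)→(H,z,right)
state=H head=0 tape=zxz[y]yyyzx
Cell -2 holds x when M halts.

x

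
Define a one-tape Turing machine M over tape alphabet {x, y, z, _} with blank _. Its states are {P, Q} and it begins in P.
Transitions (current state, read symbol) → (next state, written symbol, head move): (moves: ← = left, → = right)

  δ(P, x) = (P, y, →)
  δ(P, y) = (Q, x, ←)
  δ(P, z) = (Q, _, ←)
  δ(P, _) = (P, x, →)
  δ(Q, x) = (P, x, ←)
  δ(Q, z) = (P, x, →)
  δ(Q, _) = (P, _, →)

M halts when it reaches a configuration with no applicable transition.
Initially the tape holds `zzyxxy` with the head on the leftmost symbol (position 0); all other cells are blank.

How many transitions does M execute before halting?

state=P head=0 tape=__[z]zyxxy   (P,z)→(Q,_,←)
state=Q head=-1 tape=_[_]_zyxxy   (Q,_)→(P,_,→)
state=P head=0 tape=__[_]zyxxy   (P,_)→(P,x,→)
state=P head=1 tape=__x[z]yxxy   (P,z)→(Q,_,←)
state=Q head=0 tape=__[x]_yxxy   (Q,x)→(P,x,←)
state=P head=-1 tape=_[_]x_yxxy   (P,_)→(P,x,→)
state=P head=0 tape=_x[x]_yxxy   (P,x)→(P,y,→)
state=P head=1 tape=_xy[_]yxxy   (P,_)→(P,x,→)
state=P head=2 tape=_xyx[y]xxy   (P,y)→(Q,x,←)
state=Q head=1 tape=_xy[x]xxxy   (Q,x)→(P,x,←)
state=P head=0 tape=_x[y]xxxxy   (P,y)→(Q,x,←)
state=Q head=-1 tape=_[x]xxxxxy   (Q,x)→(P,x,←)
state=P head=-2 tape=[_]xxxxxxy   (P,_)→(P,x,→)
state=P head=-1 tape=x[x]xxxxxy   (P,x)→(P,y,→)
state=P head=0 tape=xy[x]xxxxy   (P,x)→(P,y,→)
state=P head=1 tape=xyy[x]xxxy   (P,x)→(P,y,→)
state=P head=2 tape=xyyy[x]xxy   (P,x)→(P,y,→)
state=P head=3 tape=xyyyy[x]xy   (P,x)→(P,y,→)
state=P head=4 tape=xyyyyy[x]y   (P,x)→(P,y,→)
state=P head=5 tape=xyyyyyy[y]   (P,y)→(Q,x,←)
state=Q head=4 tape=xyyyyy[y]x
M halts after 20 transitions.

20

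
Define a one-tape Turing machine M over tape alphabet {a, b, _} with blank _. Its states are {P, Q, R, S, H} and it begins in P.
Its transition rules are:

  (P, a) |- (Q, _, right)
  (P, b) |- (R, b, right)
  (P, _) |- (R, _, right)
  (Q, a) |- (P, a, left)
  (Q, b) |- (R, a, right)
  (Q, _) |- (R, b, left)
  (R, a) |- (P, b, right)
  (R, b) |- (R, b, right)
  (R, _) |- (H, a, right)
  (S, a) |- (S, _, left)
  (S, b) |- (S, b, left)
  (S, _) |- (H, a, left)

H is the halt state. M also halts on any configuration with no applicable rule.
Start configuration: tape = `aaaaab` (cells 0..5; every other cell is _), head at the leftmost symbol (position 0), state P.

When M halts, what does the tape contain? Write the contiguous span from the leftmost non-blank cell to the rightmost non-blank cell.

P | [a]aaaab__   read a → write _, move right, go to Q
Q | _[a]aaab__   read a → write a, move left, go to P
P | [_]aaaab__   read _ → write _, move right, go to R
R | _[a]aaab__   read a → write b, move right, go to P
P | _b[a]aab__   read a → write _, move right, go to Q
Q | _b_[a]ab__   read a → write a, move left, go to P
P | _b[_]aab__   read _ → write _, move right, go to R
R | _b_[a]ab__   read a → write b, move right, go to P
P | _b_b[a]b__   read a → write _, move right, go to Q
Q | _b_b_[b]__   read b → write a, move right, go to R
R | _b_b_a[_]_   read _ → write a, move right, go to H
H | _b_b_aa[_]
The non-blank tape span at halt is b_b_aa.

b_b_aa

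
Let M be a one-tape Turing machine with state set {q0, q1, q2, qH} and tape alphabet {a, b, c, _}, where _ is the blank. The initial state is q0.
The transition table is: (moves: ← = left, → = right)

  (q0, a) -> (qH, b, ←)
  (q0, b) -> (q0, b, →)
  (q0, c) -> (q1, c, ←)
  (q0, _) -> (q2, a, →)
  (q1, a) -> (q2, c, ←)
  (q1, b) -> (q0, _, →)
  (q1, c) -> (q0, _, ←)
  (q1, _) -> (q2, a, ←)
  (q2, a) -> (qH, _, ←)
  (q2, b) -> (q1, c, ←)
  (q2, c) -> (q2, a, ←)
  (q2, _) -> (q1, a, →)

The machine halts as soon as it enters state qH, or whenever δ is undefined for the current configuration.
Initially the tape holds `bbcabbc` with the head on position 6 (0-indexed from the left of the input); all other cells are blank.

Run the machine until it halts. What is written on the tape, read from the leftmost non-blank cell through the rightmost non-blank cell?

q0 | __bbcabb[c]   read c → write c, move ←, go to q1
q1 | __bbcab[b]c   read b → write _, move →, go to q0
q0 | __bbcab_[c]   read c → write c, move ←, go to q1
q1 | __bbcab[_]c   read _ → write a, move ←, go to q2
q2 | __bbca[b]ac   read b → write c, move ←, go to q1
q1 | __bbc[a]cac   read a → write c, move ←, go to q2
q2 | __bb[c]ccac   read c → write a, move ←, go to q2
q2 | __b[b]accac   read b → write c, move ←, go to q1
q1 | __[b]caccac   read b → write _, move →, go to q0
q0 | ___[c]accac   read c → write c, move ←, go to q1
q1 | __[_]caccac   read _ → write a, move ←, go to q2
q2 | _[_]acaccac   read _ → write a, move →, go to q1
q1 | _a[a]caccac   read a → write c, move ←, go to q2
q2 | _[a]ccaccac   read a → write _, move ←, go to qH
qH | [_]_ccaccac
The non-blank tape span at halt is ccaccac.

ccaccac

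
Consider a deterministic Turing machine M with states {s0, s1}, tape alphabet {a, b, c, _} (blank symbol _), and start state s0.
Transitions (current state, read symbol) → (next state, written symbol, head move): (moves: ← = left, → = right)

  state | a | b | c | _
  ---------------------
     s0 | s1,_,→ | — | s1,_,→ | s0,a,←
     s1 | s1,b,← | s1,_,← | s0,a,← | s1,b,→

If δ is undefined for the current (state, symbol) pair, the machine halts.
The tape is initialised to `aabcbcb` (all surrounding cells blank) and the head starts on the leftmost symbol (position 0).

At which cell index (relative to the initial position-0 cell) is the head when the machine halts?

s0 | __[a]abcbcb   read a → write _, move →, go to s1
s1 | ___[a]bcbcb   read a → write b, move ←, go to s1
s1 | __[_]bbcbcb   read _ → write b, move →, go to s1
s1 | __b[b]bcbcb   read b → write _, move ←, go to s1
s1 | __[b]_bcbcb   read b → write _, move ←, go to s1
s1 | _[_]__bcbcb   read _ → write b, move →, go to s1
s1 | _b[_]_bcbcb   read _ → write b, move →, go to s1
s1 | _bb[_]bcbcb   read _ → write b, move →, go to s1
s1 | _bbb[b]cbcb   read b → write _, move ←, go to s1
s1 | _bb[b]_cbcb   read b → write _, move ←, go to s1
s1 | _b[b]__cbcb   read b → write _, move ←, go to s1
s1 | _[b]___cbcb   read b → write _, move ←, go to s1
s1 | [_]____cbcb   read _ → write b, move →, go to s1
s1 | b[_]___cbcb   read _ → write b, move →, go to s1
s1 | bb[_]__cbcb   read _ → write b, move →, go to s1
s1 | bbb[_]_cbcb   read _ → write b, move →, go to s1
s1 | bbbb[_]cbcb   read _ → write b, move →, go to s1
s1 | bbbbb[c]bcb   read c → write a, move ←, go to s0
s0 | bbbb[b]abcb
At halt the head is at cell 2.

2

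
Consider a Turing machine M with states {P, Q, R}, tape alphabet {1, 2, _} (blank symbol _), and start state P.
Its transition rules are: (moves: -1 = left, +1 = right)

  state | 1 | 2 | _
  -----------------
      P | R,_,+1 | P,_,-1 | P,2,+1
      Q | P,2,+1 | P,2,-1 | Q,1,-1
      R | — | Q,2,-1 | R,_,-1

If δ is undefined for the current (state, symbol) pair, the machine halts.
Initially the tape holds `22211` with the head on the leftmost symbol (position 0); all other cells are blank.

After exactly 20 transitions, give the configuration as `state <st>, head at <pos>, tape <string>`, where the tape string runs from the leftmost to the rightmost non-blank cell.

state P, head at 2, tape 22222_11

P | ___[2]2211   read 2 → write _, move -1, go to P
P | __[_]_2211   read _ → write 2, move +1, go to P
P | __2[_]2211   read _ → write 2, move +1, go to P
P | __22[2]211   read 2 → write _, move -1, go to P
P | __2[2]_211   read 2 → write _, move -1, go to P
P | __[2]__211   read 2 → write _, move -1, go to P
P | _[_]___211   read _ → write 2, move +1, go to P
P | _2[_]__211   read _ → write 2, move +1, go to P
P | _22[_]_211   read _ → write 2, move +1, go to P
P | _222[_]211   read _ → write 2, move +1, go to P
P | _2222[2]11   read 2 → write _, move -1, go to P
P | _222[2]_11   read 2 → write _, move -1, go to P
P | _22[2]__11   read 2 → write _, move -1, go to P
P | _2[2]___11   read 2 → write _, move -1, go to P
P | _[2]____11   read 2 → write _, move -1, go to P
P | [_]_____11   read _ → write 2, move +1, go to P
P | 2[_]____11   read _ → write 2, move +1, go to P
P | 22[_]___11   read _ → write 2, move +1, go to P
P | 222[_]__11   read _ → write 2, move +1, go to P
P | 2222[_]_11   read _ → write 2, move +1, go to P
P | 22222[_]11
After 20 steps: state P, head at 2, tape 22222_11.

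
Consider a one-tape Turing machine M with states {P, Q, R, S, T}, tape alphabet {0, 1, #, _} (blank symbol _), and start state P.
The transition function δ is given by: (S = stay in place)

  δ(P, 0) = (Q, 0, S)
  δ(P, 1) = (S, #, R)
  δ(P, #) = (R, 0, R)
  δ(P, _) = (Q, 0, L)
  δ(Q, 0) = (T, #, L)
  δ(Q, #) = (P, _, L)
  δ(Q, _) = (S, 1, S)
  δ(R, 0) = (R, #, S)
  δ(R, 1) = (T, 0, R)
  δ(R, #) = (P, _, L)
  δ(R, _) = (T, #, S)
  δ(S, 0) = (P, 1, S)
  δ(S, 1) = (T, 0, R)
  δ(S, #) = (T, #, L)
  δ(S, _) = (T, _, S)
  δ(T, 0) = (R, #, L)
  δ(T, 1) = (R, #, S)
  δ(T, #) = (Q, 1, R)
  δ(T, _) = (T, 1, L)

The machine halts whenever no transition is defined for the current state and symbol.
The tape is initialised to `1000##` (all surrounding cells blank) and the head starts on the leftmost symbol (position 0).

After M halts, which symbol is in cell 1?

#

state=P head=0 tape=[1]000##   (P,1)→(S,#,R)
state=S head=1 tape=#[0]00##   (S,0)→(P,1,S)
state=P head=1 tape=#[1]00##   (P,1)→(S,#,R)
state=S head=2 tape=##[0]0##   (S,0)→(P,1,S)
state=P head=2 tape=##[1]0##   (P,1)→(S,#,R)
state=S head=3 tape=###[0]##   (S,0)→(P,1,S)
state=P head=3 tape=###[1]##   (P,1)→(S,#,R)
state=S head=4 tape=####[#]#   (S,#)→(T,#,L)
state=T head=3 tape=###[#]##   (T,#)→(Q,1,R)
state=Q head=4 tape=###1[#]#   (Q,#)→(P,_,L)
state=P head=3 tape=###[1]_#   (P,1)→(S,#,R)
state=S head=4 tape=####[_]#   (S,_)→(T,_,S)
state=T head=4 tape=####[_]#   (T,_)→(T,1,L)
state=T head=3 tape=###[#]1#   (T,#)→(Q,1,R)
state=Q head=4 tape=###1[1]#
Cell 1 holds # when M halts.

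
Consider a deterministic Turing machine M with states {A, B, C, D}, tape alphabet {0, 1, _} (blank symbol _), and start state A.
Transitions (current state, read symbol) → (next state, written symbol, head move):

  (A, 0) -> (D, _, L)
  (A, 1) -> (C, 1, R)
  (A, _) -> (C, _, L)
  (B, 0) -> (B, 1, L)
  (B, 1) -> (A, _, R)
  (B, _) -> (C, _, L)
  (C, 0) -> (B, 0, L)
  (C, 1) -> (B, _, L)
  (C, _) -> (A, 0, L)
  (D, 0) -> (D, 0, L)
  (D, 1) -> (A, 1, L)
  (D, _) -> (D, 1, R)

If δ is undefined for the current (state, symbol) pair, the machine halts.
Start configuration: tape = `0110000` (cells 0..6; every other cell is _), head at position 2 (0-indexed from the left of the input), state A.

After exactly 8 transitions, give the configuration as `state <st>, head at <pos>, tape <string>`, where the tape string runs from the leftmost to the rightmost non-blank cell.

state A, head at 2, tape 0111000

state=A head=2 tape=01[1]0000   (A,1)→(C,1,R)
state=C head=3 tape=011[0]000   (C,0)→(B,0,L)
state=B head=2 tape=01[1]0000   (B,1)→(A,_,R)
state=A head=3 tape=01_[0]000   (A,0)→(D,_,L)
state=D head=2 tape=01[_]_000   (D,_)→(D,1,R)
state=D head=3 tape=011[_]000   (D,_)→(D,1,R)
state=D head=4 tape=0111[0]00   (D,0)→(D,0,L)
state=D head=3 tape=011[1]000   (D,1)→(A,1,L)
state=A head=2 tape=01[1]1000
After 8 steps: state A, head at 2, tape 0111000.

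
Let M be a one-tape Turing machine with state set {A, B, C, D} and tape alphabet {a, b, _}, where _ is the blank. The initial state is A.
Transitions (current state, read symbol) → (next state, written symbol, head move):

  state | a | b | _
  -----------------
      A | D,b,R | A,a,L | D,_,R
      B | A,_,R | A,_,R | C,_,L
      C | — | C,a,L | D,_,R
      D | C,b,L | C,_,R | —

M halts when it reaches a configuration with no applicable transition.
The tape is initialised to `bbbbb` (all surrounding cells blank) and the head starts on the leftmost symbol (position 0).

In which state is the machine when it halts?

A | _[b]bbbb__   read b → write a, move L, go to A
A | [_]abbbb__   read _ → write _, move R, go to D
D | _[a]bbbb__   read a → write b, move L, go to C
C | [_]bbbbb__   read _ → write _, move R, go to D
D | _[b]bbbb__   read b → write _, move R, go to C
C | __[b]bbb__   read b → write a, move L, go to C
C | _[_]abbb__   read _ → write _, move R, go to D
D | __[a]bbb__   read a → write b, move L, go to C
C | _[_]bbbb__   read _ → write _, move R, go to D
D | __[b]bbb__   read b → write _, move R, go to C
C | ___[b]bb__   read b → write a, move L, go to C
C | __[_]abb__   read _ → write _, move R, go to D
D | ___[a]bb__   read a → write b, move L, go to C
C | __[_]bbb__   read _ → write _, move R, go to D
D | ___[b]bb__   read b → write _, move R, go to C
C | ____[b]b__   read b → write a, move L, go to C
C | ___[_]ab__   read _ → write _, move R, go to D
D | ____[a]b__   read a → write b, move L, go to C
C | ___[_]bb__   read _ → write _, move R, go to D
D | ____[b]b__   read b → write _, move R, go to C
C | _____[b]__   read b → write a, move L, go to C
C | ____[_]a__   read _ → write _, move R, go to D
D | _____[a]__   read a → write b, move L, go to C
C | ____[_]b__   read _ → write _, move R, go to D
D | _____[b]__   read b → write _, move R, go to C
C | ______[_]_   read _ → write _, move R, go to D
D | _______[_]
No transition is defined for (D, _); M halts in state D.

D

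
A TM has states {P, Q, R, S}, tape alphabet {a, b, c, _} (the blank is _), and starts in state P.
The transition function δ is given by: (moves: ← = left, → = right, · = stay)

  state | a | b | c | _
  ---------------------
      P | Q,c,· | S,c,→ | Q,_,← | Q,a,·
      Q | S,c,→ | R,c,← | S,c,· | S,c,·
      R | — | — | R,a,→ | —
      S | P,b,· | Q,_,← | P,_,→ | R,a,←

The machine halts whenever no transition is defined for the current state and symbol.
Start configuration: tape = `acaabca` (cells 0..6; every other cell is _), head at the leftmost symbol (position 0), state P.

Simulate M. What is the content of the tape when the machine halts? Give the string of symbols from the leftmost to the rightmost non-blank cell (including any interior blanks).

P | [a]caabca__   read a → write c, move ·, go to Q
Q | [c]caabca__   read c → write c, move ·, go to S
S | [c]caabca__   read c → write _, move →, go to P
P | _[c]aabca__   read c → write _, move ←, go to Q
Q | [_]_aabca__   read _ → write c, move ·, go to S
S | [c]_aabca__   read c → write _, move →, go to P
P | _[_]aabca__   read _ → write a, move ·, go to Q
Q | _[a]aabca__   read a → write c, move →, go to S
S | _c[a]abca__   read a → write b, move ·, go to P
P | _c[b]abca__   read b → write c, move →, go to S
S | _cc[a]bca__   read a → write b, move ·, go to P
P | _cc[b]bca__   read b → write c, move →, go to S
S | _ccc[b]ca__   read b → write _, move ←, go to Q
Q | _cc[c]_ca__   read c → write c, move ·, go to S
S | _cc[c]_ca__   read c → write _, move →, go to P
P | _cc_[_]ca__   read _ → write a, move ·, go to Q
Q | _cc_[a]ca__   read a → write c, move →, go to S
S | _cc_c[c]a__   read c → write _, move →, go to P
P | _cc_c_[a]__   read a → write c, move ·, go to Q
Q | _cc_c_[c]__   read c → write c, move ·, go to S
S | _cc_c_[c]__   read c → write _, move →, go to P
P | _cc_c__[_]_   read _ → write a, move ·, go to Q
Q | _cc_c__[a]_   read a → write c, move →, go to S
S | _cc_c__c[_]   read _ → write a, move ←, go to R
R | _cc_c__[c]a   read c → write a, move →, go to R
R | _cc_c__a[a]
The non-blank tape span at halt is cc_c__aa.

cc_c__aa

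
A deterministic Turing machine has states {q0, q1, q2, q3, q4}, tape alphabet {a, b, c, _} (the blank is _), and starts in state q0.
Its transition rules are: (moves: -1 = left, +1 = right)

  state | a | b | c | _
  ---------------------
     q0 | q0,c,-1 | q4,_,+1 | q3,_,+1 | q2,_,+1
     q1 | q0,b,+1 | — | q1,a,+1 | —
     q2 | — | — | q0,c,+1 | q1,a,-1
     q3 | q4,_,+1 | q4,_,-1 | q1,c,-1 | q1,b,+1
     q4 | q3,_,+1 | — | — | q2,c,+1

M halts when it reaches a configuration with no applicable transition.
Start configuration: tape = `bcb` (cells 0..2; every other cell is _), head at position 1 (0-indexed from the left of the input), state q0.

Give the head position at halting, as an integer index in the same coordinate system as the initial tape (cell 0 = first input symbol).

state=q0 head=1 tape=b[c]b__   (q0,c)→(q3,_,+1)
state=q3 head=2 tape=b_[b]__   (q3,b)→(q4,_,-1)
state=q4 head=1 tape=b[_]___   (q4,_)→(q2,c,+1)
state=q2 head=2 tape=bc[_]__   (q2,_)→(q1,a,-1)
state=q1 head=1 tape=b[c]a__   (q1,c)→(q1,a,+1)
state=q1 head=2 tape=ba[a]__   (q1,a)→(q0,b,+1)
state=q0 head=3 tape=bab[_]_   (q0,_)→(q2,_,+1)
state=q2 head=4 tape=bab_[_]   (q2,_)→(q1,a,-1)
state=q1 head=3 tape=bab[_]a
At halt the head is at cell 3.

3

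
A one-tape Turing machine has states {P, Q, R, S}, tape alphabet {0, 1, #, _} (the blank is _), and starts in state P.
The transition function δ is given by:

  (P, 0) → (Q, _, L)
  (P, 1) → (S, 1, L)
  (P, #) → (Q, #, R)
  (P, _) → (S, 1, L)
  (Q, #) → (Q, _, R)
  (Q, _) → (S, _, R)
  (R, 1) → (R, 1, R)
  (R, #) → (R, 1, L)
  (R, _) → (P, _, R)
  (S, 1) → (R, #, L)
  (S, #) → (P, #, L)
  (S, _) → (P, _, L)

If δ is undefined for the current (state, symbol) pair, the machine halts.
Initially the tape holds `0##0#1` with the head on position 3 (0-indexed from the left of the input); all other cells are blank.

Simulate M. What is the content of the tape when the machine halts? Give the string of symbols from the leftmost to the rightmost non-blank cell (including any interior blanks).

state=P head=3 tape=0##[0]#1   (P,0)→(Q,_,L)
state=Q head=2 tape=0#[#]_#1   (Q,#)→(Q,_,R)
state=Q head=3 tape=0#_[_]#1   (Q,_)→(S,_,R)
state=S head=4 tape=0#__[#]1   (S,#)→(P,#,L)
state=P head=3 tape=0#_[_]#1   (P,_)→(S,1,L)
state=S head=2 tape=0#[_]1#1   (S,_)→(P,_,L)
state=P head=1 tape=0[#]_1#1   (P,#)→(Q,#,R)
state=Q head=2 tape=0#[_]1#1   (Q,_)→(S,_,R)
state=S head=3 tape=0#_[1]#1   (S,1)→(R,#,L)
state=R head=2 tape=0#[_]##1   (R,_)→(P,_,R)
state=P head=3 tape=0#_[#]#1   (P,#)→(Q,#,R)
state=Q head=4 tape=0#_#[#]1   (Q,#)→(Q,_,R)
state=Q head=5 tape=0#_#_[1]
The non-blank tape span at halt is 0#_#_1.

0#_#_1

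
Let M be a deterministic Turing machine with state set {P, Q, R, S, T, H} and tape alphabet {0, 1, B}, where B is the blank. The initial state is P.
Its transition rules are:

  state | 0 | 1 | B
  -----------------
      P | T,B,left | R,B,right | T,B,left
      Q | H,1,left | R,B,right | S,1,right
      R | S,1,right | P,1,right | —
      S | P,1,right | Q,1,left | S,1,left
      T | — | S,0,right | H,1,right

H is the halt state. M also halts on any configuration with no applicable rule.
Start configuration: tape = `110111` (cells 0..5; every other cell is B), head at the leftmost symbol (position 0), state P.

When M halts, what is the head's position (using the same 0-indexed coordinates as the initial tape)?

P | [1]10111BB   read 1 → write B, move right, go to R
R | B[1]0111BB   read 1 → write 1, move right, go to P
P | B1[0]111BB   read 0 → write B, move left, go to T
T | B[1]B111BB   read 1 → write 0, move right, go to S
S | B0[B]111BB   read B → write 1, move left, go to S
S | B[0]1111BB   read 0 → write 1, move right, go to P
P | B1[1]111BB   read 1 → write B, move right, go to R
R | B1B[1]11BB   read 1 → write 1, move right, go to P
P | B1B1[1]1BB   read 1 → write B, move right, go to R
R | B1B1B[1]BB   read 1 → write 1, move right, go to P
P | B1B1B1[B]B   read B → write B, move left, go to T
T | B1B1B[1]BB   read 1 → write 0, move right, go to S
S | B1B1B0[B]B   read B → write 1, move left, go to S
S | B1B1B[0]1B   read 0 → write 1, move right, go to P
P | B1B1B1[1]B   read 1 → write B, move right, go to R
R | B1B1B1B[B]
At halt the head is at cell 7.

7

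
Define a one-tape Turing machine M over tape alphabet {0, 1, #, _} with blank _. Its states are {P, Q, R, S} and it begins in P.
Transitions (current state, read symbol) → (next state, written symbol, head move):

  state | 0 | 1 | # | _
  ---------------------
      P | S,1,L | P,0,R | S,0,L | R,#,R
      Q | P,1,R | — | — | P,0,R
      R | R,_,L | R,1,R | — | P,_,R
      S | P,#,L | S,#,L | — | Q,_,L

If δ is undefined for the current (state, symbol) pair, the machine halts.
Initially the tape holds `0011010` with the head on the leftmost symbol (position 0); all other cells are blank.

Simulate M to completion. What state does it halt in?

Q

state=P head=0 tape=__[0]011010   (P,0)→(S,1,L)
state=S head=-1 tape=_[_]1011010   (S,_)→(Q,_,L)
state=Q head=-2 tape=[_]_1011010   (Q,_)→(P,0,R)
state=P head=-1 tape=0[_]1011010   (P,_)→(R,#,R)
state=R head=0 tape=0#[1]011010   (R,1)→(R,1,R)
state=R head=1 tape=0#1[0]11010   (R,0)→(R,_,L)
state=R head=0 tape=0#[1]_11010   (R,1)→(R,1,R)
state=R head=1 tape=0#1[_]11010   (R,_)→(P,_,R)
state=P head=2 tape=0#1_[1]1010   (P,1)→(P,0,R)
state=P head=3 tape=0#1_0[1]010   (P,1)→(P,0,R)
state=P head=4 tape=0#1_00[0]10   (P,0)→(S,1,L)
state=S head=3 tape=0#1_0[0]110   (S,0)→(P,#,L)
state=P head=2 tape=0#1_[0]#110   (P,0)→(S,1,L)
state=S head=1 tape=0#1[_]1#110   (S,_)→(Q,_,L)
state=Q head=0 tape=0#[1]_1#110
No transition is defined for (Q, 1); M halts in state Q.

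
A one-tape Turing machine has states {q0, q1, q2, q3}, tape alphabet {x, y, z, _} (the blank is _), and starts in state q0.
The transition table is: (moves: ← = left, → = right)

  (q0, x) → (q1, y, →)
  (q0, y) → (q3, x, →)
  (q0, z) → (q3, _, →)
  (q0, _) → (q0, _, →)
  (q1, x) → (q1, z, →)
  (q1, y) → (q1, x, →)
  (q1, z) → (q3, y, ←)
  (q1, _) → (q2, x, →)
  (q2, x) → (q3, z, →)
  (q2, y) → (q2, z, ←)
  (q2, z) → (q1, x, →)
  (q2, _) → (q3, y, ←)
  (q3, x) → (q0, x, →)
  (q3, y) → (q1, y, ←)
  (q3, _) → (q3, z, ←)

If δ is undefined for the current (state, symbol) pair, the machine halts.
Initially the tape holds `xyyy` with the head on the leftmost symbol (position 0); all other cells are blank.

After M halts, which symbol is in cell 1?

q0 | [x]yyy____   read x → write y, move →, go to q1
q1 | y[y]yy____   read y → write x, move →, go to q1
q1 | yx[y]y____   read y → write x, move →, go to q1
q1 | yxx[y]____   read y → write x, move →, go to q1
q1 | yxxx[_]___   read _ → write x, move →, go to q2
q2 | yxxxx[_]__   read _ → write y, move ←, go to q3
q3 | yxxx[x]y__   read x → write x, move →, go to q0
q0 | yxxxx[y]__   read y → write x, move →, go to q3
q3 | yxxxxx[_]_   read _ → write z, move ←, go to q3
q3 | yxxxx[x]z_   read x → write x, move →, go to q0
q0 | yxxxxx[z]_   read z → write _, move →, go to q3
q3 | yxxxxx_[_]   read _ → write z, move ←, go to q3
q3 | yxxxxx[_]z   read _ → write z, move ←, go to q3
q3 | yxxxx[x]zz   read x → write x, move →, go to q0
q0 | yxxxxx[z]z   read z → write _, move →, go to q3
q3 | yxxxxx_[z]
Cell 1 holds x when M halts.

x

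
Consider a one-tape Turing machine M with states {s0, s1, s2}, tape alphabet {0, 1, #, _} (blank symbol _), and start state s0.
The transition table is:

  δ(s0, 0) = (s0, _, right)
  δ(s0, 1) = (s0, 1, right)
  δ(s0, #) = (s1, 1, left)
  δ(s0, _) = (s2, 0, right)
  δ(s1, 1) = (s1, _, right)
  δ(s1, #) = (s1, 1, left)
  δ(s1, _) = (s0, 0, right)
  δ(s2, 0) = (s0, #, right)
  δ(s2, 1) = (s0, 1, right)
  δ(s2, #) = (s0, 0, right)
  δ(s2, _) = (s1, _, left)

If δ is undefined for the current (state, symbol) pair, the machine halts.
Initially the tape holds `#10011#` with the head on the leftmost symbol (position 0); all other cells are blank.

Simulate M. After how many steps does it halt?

state=s0 head=0 tape=_[#]10011#___   (s0,#)→(s1,1,left)
state=s1 head=-1 tape=[_]110011#___   (s1,_)→(s0,0,right)
state=s0 head=0 tape=0[1]10011#___   (s0,1)→(s0,1,right)
state=s0 head=1 tape=01[1]0011#___   (s0,1)→(s0,1,right)
state=s0 head=2 tape=011[0]011#___   (s0,0)→(s0,_,right)
state=s0 head=3 tape=011_[0]11#___   (s0,0)→(s0,_,right)
state=s0 head=4 tape=011__[1]1#___   (s0,1)→(s0,1,right)
state=s0 head=5 tape=011__1[1]#___   (s0,1)→(s0,1,right)
state=s0 head=6 tape=011__11[#]___   (s0,#)→(s1,1,left)
state=s1 head=5 tape=011__1[1]1___   (s1,1)→(s1,_,right)
state=s1 head=6 tape=011__1_[1]___   (s1,1)→(s1,_,right)
state=s1 head=7 tape=011__1__[_]__   (s1,_)→(s0,0,right)
state=s0 head=8 tape=011__1__0[_]_   (s0,_)→(s2,0,right)
state=s2 head=9 tape=011__1__00[_]   (s2,_)→(s1,_,left)
state=s1 head=8 tape=011__1__0[0]_
M halts after 14 transitions.

14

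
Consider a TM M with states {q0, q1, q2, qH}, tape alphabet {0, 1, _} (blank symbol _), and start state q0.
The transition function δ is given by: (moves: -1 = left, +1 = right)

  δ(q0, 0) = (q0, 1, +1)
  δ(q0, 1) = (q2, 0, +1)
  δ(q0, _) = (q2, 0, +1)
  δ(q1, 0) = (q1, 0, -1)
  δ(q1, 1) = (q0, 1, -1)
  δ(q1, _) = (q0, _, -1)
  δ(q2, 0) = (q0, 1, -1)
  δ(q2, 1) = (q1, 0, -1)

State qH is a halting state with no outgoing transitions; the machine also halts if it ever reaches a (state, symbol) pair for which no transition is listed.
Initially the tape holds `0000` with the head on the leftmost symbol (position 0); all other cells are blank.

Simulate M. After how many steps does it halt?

q0 | [0]000__   read 0 → write 1, move +1, go to q0
q0 | 1[0]00__   read 0 → write 1, move +1, go to q0
q0 | 11[0]0__   read 0 → write 1, move +1, go to q0
q0 | 111[0]__   read 0 → write 1, move +1, go to q0
q0 | 1111[_]_   read _ → write 0, move +1, go to q2
q2 | 11110[_]
M halts after 5 transitions.

5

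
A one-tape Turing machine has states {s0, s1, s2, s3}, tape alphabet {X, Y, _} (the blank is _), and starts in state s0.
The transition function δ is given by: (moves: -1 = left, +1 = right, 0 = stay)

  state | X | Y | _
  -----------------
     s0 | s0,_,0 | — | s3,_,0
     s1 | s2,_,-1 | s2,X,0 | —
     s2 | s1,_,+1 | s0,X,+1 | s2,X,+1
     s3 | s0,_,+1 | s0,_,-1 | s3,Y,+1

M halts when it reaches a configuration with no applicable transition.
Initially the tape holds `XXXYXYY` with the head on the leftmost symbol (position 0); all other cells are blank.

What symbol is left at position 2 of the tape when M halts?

Y

state=s0 head=0 tape=[X]XXYXYY   (s0,X)→(s0,_,0)
state=s0 head=0 tape=[_]XXYXYY   (s0,_)→(s3,_,0)
state=s3 head=0 tape=[_]XXYXYY   (s3,_)→(s3,Y,+1)
state=s3 head=1 tape=Y[X]XYXYY   (s3,X)→(s0,_,+1)
state=s0 head=2 tape=Y_[X]YXYY   (s0,X)→(s0,_,0)
state=s0 head=2 tape=Y_[_]YXYY   (s0,_)→(s3,_,0)
state=s3 head=2 tape=Y_[_]YXYY   (s3,_)→(s3,Y,+1)
state=s3 head=3 tape=Y_Y[Y]XYY   (s3,Y)→(s0,_,-1)
state=s0 head=2 tape=Y_[Y]_XYY
Cell 2 holds Y when M halts.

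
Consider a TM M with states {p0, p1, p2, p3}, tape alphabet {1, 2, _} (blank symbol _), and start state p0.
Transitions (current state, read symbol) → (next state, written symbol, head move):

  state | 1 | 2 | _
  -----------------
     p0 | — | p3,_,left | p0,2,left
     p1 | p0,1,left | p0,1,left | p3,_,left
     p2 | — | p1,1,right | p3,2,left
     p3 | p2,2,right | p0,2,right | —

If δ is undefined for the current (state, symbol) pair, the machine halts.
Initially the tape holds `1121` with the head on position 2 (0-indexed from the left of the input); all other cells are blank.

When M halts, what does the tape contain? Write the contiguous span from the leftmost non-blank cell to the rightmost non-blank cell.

state=p0 head=2 tape=_11[2]1   (p0,2)→(p3,_,left)
state=p3 head=1 tape=_1[1]_1   (p3,1)→(p2,2,right)
state=p2 head=2 tape=_12[_]1   (p2,_)→(p3,2,left)
state=p3 head=1 tape=_1[2]21   (p3,2)→(p0,2,right)
state=p0 head=2 tape=_12[2]1   (p0,2)→(p3,_,left)
state=p3 head=1 tape=_1[2]_1   (p3,2)→(p0,2,right)
state=p0 head=2 tape=_12[_]1   (p0,_)→(p0,2,left)
state=p0 head=1 tape=_1[2]21   (p0,2)→(p3,_,left)
state=p3 head=0 tape=_[1]_21   (p3,1)→(p2,2,right)
state=p2 head=1 tape=_2[_]21   (p2,_)→(p3,2,left)
state=p3 head=0 tape=_[2]221   (p3,2)→(p0,2,right)
state=p0 head=1 tape=_2[2]21   (p0,2)→(p3,_,left)
state=p3 head=0 tape=_[2]_21   (p3,2)→(p0,2,right)
state=p0 head=1 tape=_2[_]21   (p0,_)→(p0,2,left)
state=p0 head=0 tape=_[2]221   (p0,2)→(p3,_,left)
state=p3 head=-1 tape=[_]_221
The non-blank tape span at halt is 221.

221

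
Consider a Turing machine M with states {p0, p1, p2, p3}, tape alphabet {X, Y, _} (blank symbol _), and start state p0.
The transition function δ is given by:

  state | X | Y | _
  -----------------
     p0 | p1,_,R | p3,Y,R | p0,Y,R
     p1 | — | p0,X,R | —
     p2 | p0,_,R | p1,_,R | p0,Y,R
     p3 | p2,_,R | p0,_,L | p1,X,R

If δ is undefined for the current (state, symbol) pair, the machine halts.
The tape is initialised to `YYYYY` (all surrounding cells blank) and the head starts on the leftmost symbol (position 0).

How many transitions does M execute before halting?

9

state=p0 head=0 tape=[Y]YYYY_   (p0,Y)→(p3,Y,R)
state=p3 head=1 tape=Y[Y]YYY_   (p3,Y)→(p0,_,L)
state=p0 head=0 tape=[Y]_YYY_   (p0,Y)→(p3,Y,R)
state=p3 head=1 tape=Y[_]YYY_   (p3,_)→(p1,X,R)
state=p1 head=2 tape=YX[Y]YY_   (p1,Y)→(p0,X,R)
state=p0 head=3 tape=YXX[Y]Y_   (p0,Y)→(p3,Y,R)
state=p3 head=4 tape=YXXY[Y]_   (p3,Y)→(p0,_,L)
state=p0 head=3 tape=YXX[Y]__   (p0,Y)→(p3,Y,R)
state=p3 head=4 tape=YXXY[_]_   (p3,_)→(p1,X,R)
state=p1 head=5 tape=YXXYX[_]
M halts after 9 transitions.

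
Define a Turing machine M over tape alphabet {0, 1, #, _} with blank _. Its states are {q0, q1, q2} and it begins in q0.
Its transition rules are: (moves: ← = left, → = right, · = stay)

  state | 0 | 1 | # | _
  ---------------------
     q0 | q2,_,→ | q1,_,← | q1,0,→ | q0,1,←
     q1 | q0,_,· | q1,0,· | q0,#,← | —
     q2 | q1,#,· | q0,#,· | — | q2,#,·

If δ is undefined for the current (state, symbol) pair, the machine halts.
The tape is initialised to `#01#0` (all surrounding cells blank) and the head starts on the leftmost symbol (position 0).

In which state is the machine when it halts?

q0 | [#]01#0   read # → write 0, move →, go to q1
q1 | 0[0]1#0   read 0 → write _, move ·, go to q0
q0 | 0[_]1#0   read _ → write 1, move ←, go to q0
q0 | [0]11#0   read 0 → write _, move →, go to q2
q2 | _[1]1#0   read 1 → write #, move ·, go to q0
q0 | _[#]1#0   read # → write 0, move →, go to q1
q1 | _0[1]#0   read 1 → write 0, move ·, go to q1
q1 | _0[0]#0   read 0 → write _, move ·, go to q0
q0 | _0[_]#0   read _ → write 1, move ←, go to q0
q0 | _[0]1#0   read 0 → write _, move →, go to q2
q2 | __[1]#0   read 1 → write #, move ·, go to q0
q0 | __[#]#0   read # → write 0, move →, go to q1
q1 | __0[#]0   read # → write #, move ←, go to q0
q0 | __[0]#0   read 0 → write _, move →, go to q2
q2 | ___[#]0
No transition is defined for (q2, #); M halts in state q2.

q2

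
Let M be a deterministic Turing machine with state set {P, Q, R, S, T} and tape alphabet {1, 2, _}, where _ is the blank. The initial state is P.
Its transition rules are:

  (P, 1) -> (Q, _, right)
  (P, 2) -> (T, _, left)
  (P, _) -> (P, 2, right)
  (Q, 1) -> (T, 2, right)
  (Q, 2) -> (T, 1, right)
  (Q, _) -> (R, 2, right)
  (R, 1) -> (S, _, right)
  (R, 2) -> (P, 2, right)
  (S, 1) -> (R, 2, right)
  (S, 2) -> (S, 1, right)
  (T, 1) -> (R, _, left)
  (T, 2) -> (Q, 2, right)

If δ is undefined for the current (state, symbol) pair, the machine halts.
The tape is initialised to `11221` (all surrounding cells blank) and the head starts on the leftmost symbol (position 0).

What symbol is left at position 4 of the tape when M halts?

state=P head=0 tape=[1]1221   (P,1)→(Q,_,right)
state=Q head=1 tape=_[1]221   (Q,1)→(T,2,right)
state=T head=2 tape=_2[2]21   (T,2)→(Q,2,right)
state=Q head=3 tape=_22[2]1   (Q,2)→(T,1,right)
state=T head=4 tape=_221[1]   (T,1)→(R,_,left)
state=R head=3 tape=_22[1]_   (R,1)→(S,_,right)
state=S head=4 tape=_22_[_]
Cell 4 holds _ when M halts.

_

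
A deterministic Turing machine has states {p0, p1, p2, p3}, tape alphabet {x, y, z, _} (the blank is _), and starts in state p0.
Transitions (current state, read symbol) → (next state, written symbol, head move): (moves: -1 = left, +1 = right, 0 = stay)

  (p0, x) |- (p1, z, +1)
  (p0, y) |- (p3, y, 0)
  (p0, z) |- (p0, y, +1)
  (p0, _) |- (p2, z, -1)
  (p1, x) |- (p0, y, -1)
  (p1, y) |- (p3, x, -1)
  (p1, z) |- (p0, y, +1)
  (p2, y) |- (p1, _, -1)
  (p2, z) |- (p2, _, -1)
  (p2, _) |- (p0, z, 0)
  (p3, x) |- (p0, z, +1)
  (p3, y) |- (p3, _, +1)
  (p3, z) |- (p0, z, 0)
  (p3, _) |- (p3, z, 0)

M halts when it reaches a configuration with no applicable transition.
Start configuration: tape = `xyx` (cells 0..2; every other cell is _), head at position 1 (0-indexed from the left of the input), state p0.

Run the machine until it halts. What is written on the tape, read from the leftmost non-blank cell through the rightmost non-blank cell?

p0 | __x[y]x__   read y → write y, move 0, go to p3
p3 | __x[y]x__   read y → write _, move +1, go to p3
p3 | __x_[x]__   read x → write z, move +1, go to p0
p0 | __x_z[_]_   read _ → write z, move -1, go to p2
p2 | __x_[z]z_   read z → write _, move -1, go to p2
p2 | __x[_]_z_   read _ → write z, move 0, go to p0
p0 | __x[z]_z_   read z → write y, move +1, go to p0
p0 | __xy[_]z_   read _ → write z, move -1, go to p2
p2 | __x[y]zz_   read y → write _, move -1, go to p1
p1 | __[x]_zz_   read x → write y, move -1, go to p0
p0 | _[_]y_zz_   read _ → write z, move -1, go to p2
p2 | [_]zy_zz_   read _ → write z, move 0, go to p0
p0 | [z]zy_zz_   read z → write y, move +1, go to p0
p0 | y[z]y_zz_   read z → write y, move +1, go to p0
p0 | yy[y]_zz_   read y → write y, move 0, go to p3
p3 | yy[y]_zz_   read y → write _, move +1, go to p3
p3 | yy_[_]zz_   read _ → write z, move 0, go to p3
p3 | yy_[z]zz_   read z → write z, move 0, go to p0
p0 | yy_[z]zz_   read z → write y, move +1, go to p0
p0 | yy_y[z]z_   read z → write y, move +1, go to p0
p0 | yy_yy[z]_   read z → write y, move +1, go to p0
p0 | yy_yyy[_]   read _ → write z, move -1, go to p2
p2 | yy_yy[y]z   read y → write _, move -1, go to p1
p1 | yy_y[y]_z   read y → write x, move -1, go to p3
p3 | yy_[y]x_z   read y → write _, move +1, go to p3
p3 | yy__[x]_z   read x → write z, move +1, go to p0
p0 | yy__z[_]z   read _ → write z, move -1, go to p2
p2 | yy__[z]zz   read z → write _, move -1, go to p2
p2 | yy_[_]_zz   read _ → write z, move 0, go to p0
p0 | yy_[z]_zz   read z → write y, move +1, go to p0
p0 | yy_y[_]zz   read _ → write z, move -1, go to p2
p2 | yy_[y]zzz   read y → write _, move -1, go to p1
p1 | yy[_]_zzz
The non-blank tape span at halt is yy__zzz.

yy__zzz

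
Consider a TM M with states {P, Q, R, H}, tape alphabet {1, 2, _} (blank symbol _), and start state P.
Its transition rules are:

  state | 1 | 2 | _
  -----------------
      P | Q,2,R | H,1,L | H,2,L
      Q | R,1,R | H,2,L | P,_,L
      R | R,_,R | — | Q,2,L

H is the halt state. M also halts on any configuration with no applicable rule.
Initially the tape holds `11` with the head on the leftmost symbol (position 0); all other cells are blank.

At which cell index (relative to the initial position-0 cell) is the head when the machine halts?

2

P | [1]1_   read 1 → write 2, move R, go to Q
Q | 2[1]_   read 1 → write 1, move R, go to R
R | 21[_]   read _ → write 2, move L, go to Q
Q | 2[1]2   read 1 → write 1, move R, go to R
R | 21[2]
At halt the head is at cell 2.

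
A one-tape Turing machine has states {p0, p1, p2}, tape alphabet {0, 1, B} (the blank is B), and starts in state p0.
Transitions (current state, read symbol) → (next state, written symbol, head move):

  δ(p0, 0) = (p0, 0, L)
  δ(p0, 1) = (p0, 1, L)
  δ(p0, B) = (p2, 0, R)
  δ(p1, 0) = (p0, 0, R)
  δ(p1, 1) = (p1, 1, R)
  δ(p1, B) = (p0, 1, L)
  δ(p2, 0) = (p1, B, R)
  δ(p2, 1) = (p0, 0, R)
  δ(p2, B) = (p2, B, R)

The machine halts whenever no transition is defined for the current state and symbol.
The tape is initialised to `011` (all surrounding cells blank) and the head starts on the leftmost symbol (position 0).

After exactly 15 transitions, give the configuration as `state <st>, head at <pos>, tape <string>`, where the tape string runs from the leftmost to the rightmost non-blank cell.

state=p0 head=0 tape=BB[0]11B   (p0,0)→(p0,0,L)
state=p0 head=-1 tape=B[B]011B   (p0,B)→(p2,0,R)
state=p2 head=0 tape=B0[0]11B   (p2,0)→(p1,B,R)
state=p1 head=1 tape=B0B[1]1B   (p1,1)→(p1,1,R)
state=p1 head=2 tape=B0B1[1]B   (p1,1)→(p1,1,R)
state=p1 head=3 tape=B0B11[B]   (p1,B)→(p0,1,L)
state=p0 head=2 tape=B0B1[1]1   (p0,1)→(p0,1,L)
state=p0 head=1 tape=B0B[1]11   (p0,1)→(p0,1,L)
state=p0 head=0 tape=B0[B]111   (p0,B)→(p2,0,R)
state=p2 head=1 tape=B00[1]11   (p2,1)→(p0,0,R)
state=p0 head=2 tape=B000[1]1   (p0,1)→(p0,1,L)
state=p0 head=1 tape=B00[0]11   (p0,0)→(p0,0,L)
state=p0 head=0 tape=B0[0]011   (p0,0)→(p0,0,L)
state=p0 head=-1 tape=B[0]0011   (p0,0)→(p0,0,L)
state=p0 head=-2 tape=[B]00011   (p0,B)→(p2,0,R)
state=p2 head=-1 tape=0[0]0011
After 15 steps: state p2, head at -1, tape 000011.

state p2, head at -1, tape 000011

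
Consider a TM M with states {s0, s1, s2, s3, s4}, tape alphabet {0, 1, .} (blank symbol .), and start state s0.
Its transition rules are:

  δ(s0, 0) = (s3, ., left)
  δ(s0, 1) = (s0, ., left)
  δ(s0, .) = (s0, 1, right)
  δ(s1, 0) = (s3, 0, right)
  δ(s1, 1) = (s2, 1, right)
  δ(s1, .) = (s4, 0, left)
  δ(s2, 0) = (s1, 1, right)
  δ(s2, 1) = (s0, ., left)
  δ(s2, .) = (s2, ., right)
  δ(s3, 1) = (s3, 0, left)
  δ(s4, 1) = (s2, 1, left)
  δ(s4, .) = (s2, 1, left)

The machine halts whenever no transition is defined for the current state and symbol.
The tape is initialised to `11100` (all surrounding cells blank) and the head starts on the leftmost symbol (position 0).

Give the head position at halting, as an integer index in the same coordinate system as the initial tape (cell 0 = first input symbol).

state=s0 head=0 tape=....[1]1100   (s0,1)→(s0,.,left)
state=s0 head=-1 tape=...[.].1100   (s0,.)→(s0,1,right)
state=s0 head=0 tape=...1[.]1100   (s0,.)→(s0,1,right)
state=s0 head=1 tape=...11[1]100   (s0,1)→(s0,.,left)
state=s0 head=0 tape=...1[1].100   (s0,1)→(s0,.,left)
state=s0 head=-1 tape=...[1]..100   (s0,1)→(s0,.,left)
state=s0 head=-2 tape=..[.]...100   (s0,.)→(s0,1,right)
state=s0 head=-1 tape=..1[.]..100   (s0,.)→(s0,1,right)
state=s0 head=0 tape=..11[.].100   (s0,.)→(s0,1,right)
state=s0 head=1 tape=..111[.]100   (s0,.)→(s0,1,right)
state=s0 head=2 tape=..1111[1]00   (s0,1)→(s0,.,left)
state=s0 head=1 tape=..111[1].00   (s0,1)→(s0,.,left)
state=s0 head=0 tape=..11[1]..00   (s0,1)→(s0,.,left)
state=s0 head=-1 tape=..1[1]...00   (s0,1)→(s0,.,left)
state=s0 head=-2 tape=..[1]....00   (s0,1)→(s0,.,left)
state=s0 head=-3 tape=.[.].....00   (s0,.)→(s0,1,right)
state=s0 head=-2 tape=.1[.]....00   (s0,.)→(s0,1,right)
state=s0 head=-1 tape=.11[.]...00   (s0,.)→(s0,1,right)
state=s0 head=0 tape=.111[.]..00   (s0,.)→(s0,1,right)
state=s0 head=1 tape=.1111[.].00   (s0,.)→(s0,1,right)
state=s0 head=2 tape=.11111[.]00   (s0,.)→(s0,1,right)
state=s0 head=3 tape=.111111[0]0   (s0,0)→(s3,.,left)
state=s3 head=2 tape=.11111[1].0   (s3,1)→(s3,0,left)
state=s3 head=1 tape=.1111[1]0.0   (s3,1)→(s3,0,left)
state=s3 head=0 tape=.111[1]00.0   (s3,1)→(s3,0,left)
state=s3 head=-1 tape=.11[1]000.0   (s3,1)→(s3,0,left)
state=s3 head=-2 tape=.1[1]0000.0   (s3,1)→(s3,0,left)
state=s3 head=-3 tape=.[1]00000.0   (s3,1)→(s3,0,left)
state=s3 head=-4 tape=[.]000000.0
At halt the head is at cell -4.

-4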